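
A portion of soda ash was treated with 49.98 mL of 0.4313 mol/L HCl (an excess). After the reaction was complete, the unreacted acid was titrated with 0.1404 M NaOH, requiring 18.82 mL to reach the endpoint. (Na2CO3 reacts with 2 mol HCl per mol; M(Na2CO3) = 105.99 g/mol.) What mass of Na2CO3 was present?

1.00 g

Total n(HCl) added = 0.4313 x 0.04998 = 0.02156 mol.
n(NaOH) used = 0.1404 x 0.01882 = 0.002642 mol, which equals the excess n(HCl).
So n(HCl) consumed by the sample = 0.02156 - 0.002642 = 0.01891 mol.
n(Na2CO3) = 0.01891 / 2 = 0.009457 mol.
mass = 0.009457 mol x 105.99 g/mol = 1.00 g.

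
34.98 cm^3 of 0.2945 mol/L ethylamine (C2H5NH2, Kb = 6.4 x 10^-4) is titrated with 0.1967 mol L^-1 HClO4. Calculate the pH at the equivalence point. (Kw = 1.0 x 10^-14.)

n(C2H5NH2) = 0.2945 x 0.03498 = 0.01030 mol; V(HClO4) at equivalence = 0.01030/0.1967 = 0.05237 L.
At equivalence the base is fully converted to C2H5NH3+; total volume = 0.08735 L, so [C2H5NH3+] = 0.01030/0.08735 = 0.1179 M.
Ka(C2H5NH3+) = Kw/Kb = 1.0e-14 / 6.4 x 10^-4 = 1.56e-11.
[H^+] = sqrt(Ka x [C2H5NH3+]) = sqrt(1.56e-11 x 0.1179) = 1.36e-6 M.
pH = -log(1.36e-6) = 5.87.

5.87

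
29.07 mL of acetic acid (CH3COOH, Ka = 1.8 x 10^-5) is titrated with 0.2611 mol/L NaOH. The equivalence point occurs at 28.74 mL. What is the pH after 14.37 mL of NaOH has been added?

14.37 mL is exactly half the equivalence volume (28.74/2), i.e. the half-equivalence point.
There, n(HA) = n(A^-), so pH = pKa = -log(1.8 x 10^-5) = 4.74.

4.74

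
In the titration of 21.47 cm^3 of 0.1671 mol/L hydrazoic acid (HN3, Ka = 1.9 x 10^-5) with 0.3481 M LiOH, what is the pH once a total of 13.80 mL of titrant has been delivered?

12.54

n(acid) = 0.1671 x 0.02147 = 0.003588 mol; n(LiOH) added = 0.3481 x 0.01380 = 0.004804 mol.
Base is in excess by 0.004804 - 0.003588 = 0.001216 mol in a total volume of 0.03527 L.
[OH^-] = 0.001216/0.03527 = 0.03448 M, so pOH = 1.46 and pH = 14.00 - 1.46 = 12.54.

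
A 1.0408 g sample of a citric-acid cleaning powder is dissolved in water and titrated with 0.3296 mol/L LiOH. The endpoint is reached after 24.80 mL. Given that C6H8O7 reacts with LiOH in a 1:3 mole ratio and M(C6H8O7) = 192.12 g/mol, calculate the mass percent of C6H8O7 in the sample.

50.3%

n(LiOH) = 0.3296 x 0.02480 = 0.008174 mol.
n(C6H8O7) = 0.008174 / 3 = 0.002725 mol.
mass of C6H8O7 = 0.002725 x 192.12 = 0.5235 g.
% purity = 0.5235 / 1.0408 x 100 = 50.3%.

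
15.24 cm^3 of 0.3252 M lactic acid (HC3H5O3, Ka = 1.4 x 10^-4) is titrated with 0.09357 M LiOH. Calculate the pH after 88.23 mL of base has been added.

12.50

n(acid) = 0.3252 x 0.01524 = 0.004956 mol; n(LiOH) added = 0.09357 x 0.08823 = 0.008256 mol.
Base is in excess by 0.008256 - 0.004956 = 0.003300 mol in a total volume of 0.1035 L.
[OH^-] = 0.003300/0.1035 = 0.03189 M, so pOH = 1.50 and pH = 14.00 - 1.50 = 12.50.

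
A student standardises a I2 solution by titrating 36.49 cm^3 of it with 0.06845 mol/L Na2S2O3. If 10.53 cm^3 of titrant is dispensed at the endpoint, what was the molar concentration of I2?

0.00988 M

n(Na2S2O3) = 0.06845 x 0.01053 = 0.0007208 mol.
From the balanced equation, 2 mol Na2S2O3 reacts with 1 mol I2, so n(I2) = 0.0007208 x 1/2 = 0.0003604 mol.
[I2] = 0.0003604 / 0.03649 L = 0.00988 M.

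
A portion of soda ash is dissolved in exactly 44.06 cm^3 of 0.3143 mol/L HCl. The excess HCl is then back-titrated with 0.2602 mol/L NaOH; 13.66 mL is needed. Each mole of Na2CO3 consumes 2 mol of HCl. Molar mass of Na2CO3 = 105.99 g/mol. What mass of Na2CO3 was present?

0.546 g

Total n(HCl) added = 0.3143 x 0.04406 = 0.01385 mol.
n(NaOH) used = 0.2602 x 0.01366 = 0.003554 mol, which equals the excess n(HCl).
So n(HCl) consumed by the sample = 0.01385 - 0.003554 = 0.01029 mol.
n(Na2CO3) = 0.01029 / 2 = 0.005147 mol.
mass = 0.005147 mol x 105.99 g/mol = 0.546 g.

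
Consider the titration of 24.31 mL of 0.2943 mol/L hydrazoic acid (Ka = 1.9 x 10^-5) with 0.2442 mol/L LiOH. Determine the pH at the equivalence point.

8.92

n(HN3) = 0.2943 x 0.02431 = 0.007154 mol; V(LiOH) at equivalence = 0.007154/0.2442 = 0.02930 L.
At equivalence all the acid is converted to N3-; total volume = 0.02431 + 0.02930 = 0.05361 L, so [N3-] = 0.007154/0.05361 = 0.1335 M.
Kb = Kw/Ka = 1.0e-14 / 1.9 x 10^-5 = 5.26e-10.
[OH^-] = sqrt(Kb x [N3-]) = sqrt(5.26e-10 x 0.1335) = 8.38e-6 M.
pOH = 5.08, so pH = 14.00 - 5.08 = 8.92.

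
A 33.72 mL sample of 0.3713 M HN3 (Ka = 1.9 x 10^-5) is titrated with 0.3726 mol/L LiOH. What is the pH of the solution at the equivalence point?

n(HN3) = 0.3713 x 0.03372 = 0.01252 mol; V(LiOH) at equivalence = 0.01252/0.3726 = 0.03360 L.
At equivalence all the acid is converted to N3-; total volume = 0.03372 + 0.03360 = 0.06732 L, so [N3-] = 0.01252/0.06732 = 0.1860 M.
Kb = Kw/Ka = 1.0e-14 / 1.9 x 10^-5 = 5.26e-10.
[OH^-] = sqrt(Kb x [N3-]) = sqrt(5.26e-10 x 0.1860) = 9.89e-6 M.
pOH = 5.00, so pH = 14.00 - 5.00 = 9.00.

9.00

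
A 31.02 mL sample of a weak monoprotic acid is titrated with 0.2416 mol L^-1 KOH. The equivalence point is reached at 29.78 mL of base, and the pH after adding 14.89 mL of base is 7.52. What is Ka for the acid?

3.0 x 10^-8

14.89 mL is half of the equivalence volume, so this is the half-equivalence point where [HA] = [A^-].
At half-equivalence pH = pKa, so pKa = 7.52.
Ka = 10^(-7.52) = 3.0 x 10^-8.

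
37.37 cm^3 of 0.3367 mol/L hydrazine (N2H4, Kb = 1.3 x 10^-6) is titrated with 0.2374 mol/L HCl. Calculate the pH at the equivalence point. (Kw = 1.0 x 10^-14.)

n(N2H4) = 0.3367 x 0.03737 = 0.01258 mol; V(HCl) at equivalence = 0.01258/0.2374 = 0.05300 L.
At equivalence the base is fully converted to N2H5+; total volume = 0.09037 L, so [N2H5+] = 0.01258/0.09037 = 0.1392 M.
Ka(N2H5+) = Kw/Kb = 1.0e-14 / 1.3 x 10^-6 = 7.69e-9.
[H^+] = sqrt(Ka x [N2H5+]) = sqrt(7.69e-9 x 0.1392) = 3.27e-5 M.
pH = -log(3.27e-5) = 4.49.

4.49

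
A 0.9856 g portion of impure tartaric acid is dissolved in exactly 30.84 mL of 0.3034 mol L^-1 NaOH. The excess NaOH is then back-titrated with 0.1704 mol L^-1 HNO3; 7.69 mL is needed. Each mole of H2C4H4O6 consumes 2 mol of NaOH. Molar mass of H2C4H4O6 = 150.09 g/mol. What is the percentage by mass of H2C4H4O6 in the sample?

Total n(NaOH) added = 0.3034 x 0.03084 = 0.009357 mol.
n(HNO3) used = 0.1704 x 0.007690 = 0.001310 mol, which equals the excess n(NaOH).
So n(NaOH) consumed by the sample = 0.009357 - 0.001310 = 0.008046 mol.
n(H2C4H4O6) = 0.008046 / 2 = 0.004023 mol.
mass H2C4H4O6 = 0.004023 x 150.09 = 0.6038 g, so %H2C4H4O6 = 0.6038/0.9856 x 100 = 61.3%.

61.3%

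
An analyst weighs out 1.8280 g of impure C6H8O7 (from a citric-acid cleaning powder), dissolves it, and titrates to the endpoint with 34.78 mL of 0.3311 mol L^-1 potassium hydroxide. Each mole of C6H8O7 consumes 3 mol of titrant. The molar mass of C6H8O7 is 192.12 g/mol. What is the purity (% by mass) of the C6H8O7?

40.3%

n(KOH) = 0.3311 x 0.03478 = 0.01152 mol.
n(C6H8O7) = 0.01152 / 3 = 0.003839 mol.
mass of C6H8O7 = 0.003839 x 192.12 = 0.7375 g.
% purity = 0.7375 / 1.8280 x 100 = 40.3%.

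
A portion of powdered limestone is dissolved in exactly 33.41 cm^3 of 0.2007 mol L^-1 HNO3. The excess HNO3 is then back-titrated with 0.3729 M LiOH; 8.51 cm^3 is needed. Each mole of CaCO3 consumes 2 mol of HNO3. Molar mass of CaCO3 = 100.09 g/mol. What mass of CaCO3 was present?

0.177 g

Total n(HNO3) added = 0.2007 x 0.03341 = 0.006705 mol.
n(LiOH) used = 0.3729 x 0.008510 = 0.003173 mol, which equals the excess n(HNO3).
So n(HNO3) consumed by the sample = 0.006705 - 0.003173 = 0.003532 mol.
n(CaCO3) = 0.003532 / 2 = 0.001766 mol.
mass = 0.001766 mol x 100.09 g/mol = 0.177 g.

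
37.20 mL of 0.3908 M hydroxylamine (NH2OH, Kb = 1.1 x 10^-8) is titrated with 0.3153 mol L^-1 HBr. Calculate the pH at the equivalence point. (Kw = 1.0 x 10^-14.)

3.40

n(NH2OH) = 0.3908 x 0.03720 = 0.01454 mol; V(HBr) at equivalence = 0.01454/0.3153 = 0.04611 L.
At equivalence the base is fully converted to NH3OH+; total volume = 0.08331 L, so [NH3OH+] = 0.01454/0.08331 = 0.1745 M.
Ka(NH3OH+) = Kw/Kb = 1.0e-14 / 1.1 x 10^-8 = 9.09e-7.
[H^+] = sqrt(Ka x [NH3OH+]) = sqrt(9.09e-7 x 0.1745) = 0.000398 M.
pH = -log(0.000398) = 3.40.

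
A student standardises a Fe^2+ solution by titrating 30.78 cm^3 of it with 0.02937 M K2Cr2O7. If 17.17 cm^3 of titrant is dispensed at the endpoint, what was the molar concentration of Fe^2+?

0.0983 M

n(K2Cr2O7) = 0.02937 x 0.01717 = 0.0005043 mol.
From the balanced equation, 1 mol K2Cr2O7 reacts with 6 mol Fe^2+, so n(Fe^2+) = 0.0005043 x 6/1 = 0.003026 mol.
[Fe^2+] = 0.003026 / 0.03078 L = 0.0983 M.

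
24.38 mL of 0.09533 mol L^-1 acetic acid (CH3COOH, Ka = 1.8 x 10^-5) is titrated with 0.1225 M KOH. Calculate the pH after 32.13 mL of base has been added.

12.46

n(acid) = 0.09533 x 0.02438 = 0.002324 mol; n(KOH) added = 0.1225 x 0.03213 = 0.003936 mol.
Base is in excess by 0.003936 - 0.002324 = 0.001612 mol in a total volume of 0.05651 L.
[OH^-] = 0.001612/0.05651 = 0.02852 M, so pOH = 1.54 and pH = 14.00 - 1.54 = 12.46.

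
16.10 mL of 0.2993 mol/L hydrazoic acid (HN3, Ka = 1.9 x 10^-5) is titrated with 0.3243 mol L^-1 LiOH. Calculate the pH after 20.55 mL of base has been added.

12.70

n(acid) = 0.2993 x 0.01610 = 0.004819 mol; n(LiOH) added = 0.3243 x 0.02055 = 0.006664 mol.
Base is in excess by 0.006664 - 0.004819 = 0.001846 mol in a total volume of 0.03665 L.
[OH^-] = 0.001846/0.03665 = 0.05036 M, so pOH = 1.30 and pH = 14.00 - 1.30 = 12.70.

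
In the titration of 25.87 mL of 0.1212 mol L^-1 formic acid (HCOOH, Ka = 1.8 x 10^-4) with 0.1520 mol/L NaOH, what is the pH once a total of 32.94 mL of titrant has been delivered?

n(acid) = 0.1212 x 0.02587 = 0.003135 mol; n(NaOH) added = 0.1520 x 0.03294 = 0.005007 mol.
Base is in excess by 0.005007 - 0.003135 = 0.001871 mol in a total volume of 0.05881 L.
[OH^-] = 0.001871/0.05881 = 0.03182 M, so pOH = 1.50 and pH = 14.00 - 1.50 = 12.50.

12.50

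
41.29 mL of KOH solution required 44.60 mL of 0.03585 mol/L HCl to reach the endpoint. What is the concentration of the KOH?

n(HCl) delivered = 0.03585 x 0.04460 = 0.001599 mol.
For a 1:1 reaction, n(KOH) = 0.001599 mol.
[KOH] = 0.001599 mol / 0.04129 L = 0.0387 M.

0.0387 M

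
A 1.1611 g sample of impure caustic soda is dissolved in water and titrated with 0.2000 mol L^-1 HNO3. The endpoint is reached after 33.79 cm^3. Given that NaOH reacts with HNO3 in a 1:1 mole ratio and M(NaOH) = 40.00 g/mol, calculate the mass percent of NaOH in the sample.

23.3%

n(HNO3) = 0.2000 x 0.03379 = 0.006758 mol.
n(NaOH) = 0.006758 / 1 = 0.006758 mol.
mass of NaOH = 0.006758 x 40.00 = 0.2703 g.
% purity = 0.2703 / 1.1611 x 100 = 23.3%.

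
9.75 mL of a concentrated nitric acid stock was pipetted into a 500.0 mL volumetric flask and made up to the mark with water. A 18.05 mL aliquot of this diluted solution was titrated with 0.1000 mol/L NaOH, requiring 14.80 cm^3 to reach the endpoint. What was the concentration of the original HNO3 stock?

4.20 M

n(NaOH) = 0.1000 x 0.01480 = 0.001480 mol.
n(HNO3) in the aliquot = 0.001480 mol.
[diluted HNO3] = 0.001480 / 0.01805 = 0.08199 M.
Dilution factor = 500.0/9.750 = 51.28, so [stock] = 0.08199 x 51.28 = 4.20 M.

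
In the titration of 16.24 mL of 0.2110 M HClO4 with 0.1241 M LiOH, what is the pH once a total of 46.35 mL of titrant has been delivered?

12.57

n(acid) = 0.2110 x 0.01624 = 0.003427 mol; n(LiOH) added = 0.1241 x 0.04635 = 0.005752 mol.
Base is in excess by 0.005752 - 0.003427 = 0.002325 mol in a total volume of 0.06259 L.
[OH^-] = 0.002325/0.06259 = 0.03715 M, so pOH = 1.43 and pH = 14.00 - 1.43 = 12.57.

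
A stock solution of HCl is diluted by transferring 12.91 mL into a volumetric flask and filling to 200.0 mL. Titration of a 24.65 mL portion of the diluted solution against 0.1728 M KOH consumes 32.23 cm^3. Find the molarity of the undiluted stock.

n(KOH) = 0.1728 x 0.03223 = 0.005569 mol.
n(HCl) in the aliquot = 0.005569 mol.
[diluted HCl] = 0.005569 / 0.02465 = 0.2259 M.
Dilution factor = 200.0/12.91 = 15.49, so [stock] = 0.2259 x 15.49 = 3.50 M.

3.50 M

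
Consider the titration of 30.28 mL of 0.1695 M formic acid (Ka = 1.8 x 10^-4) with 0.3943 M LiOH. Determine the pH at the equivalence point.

n(HCOOH) = 0.1695 x 0.03028 = 0.005132 mol; V(LiOH) at equivalence = 0.005132/0.3943 = 0.01302 L.
At equivalence all the acid is converted to HCOO-; total volume = 0.03028 + 0.01302 = 0.04330 L, so [HCOO-] = 0.005132/0.04330 = 0.1185 M.
Kb = Kw/Ka = 1.0e-14 / 1.8 x 10^-4 = 5.56e-11.
[OH^-] = sqrt(Kb x [HCOO-]) = sqrt(5.56e-11 x 0.1185) = 2.57e-6 M.
pOH = 5.59, so pH = 14.00 - 5.59 = 8.41.

8.41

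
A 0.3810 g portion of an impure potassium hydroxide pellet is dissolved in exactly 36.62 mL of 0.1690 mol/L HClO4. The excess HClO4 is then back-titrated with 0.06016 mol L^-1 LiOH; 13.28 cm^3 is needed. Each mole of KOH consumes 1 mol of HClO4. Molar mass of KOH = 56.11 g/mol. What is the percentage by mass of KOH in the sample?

Total n(HClO4) added = 0.1690 x 0.03662 = 0.006189 mol.
n(LiOH) used = 0.06016 x 0.01328 = 0.0007989 mol, which equals the excess n(HClO4).
So n(HClO4) consumed by the sample = 0.006189 - 0.0007989 = 0.005390 mol.
n(KOH) = 0.005390 / 1 = 0.005390 mol.
mass KOH = 0.005390 x 56.11 = 0.3024 g, so %KOH = 0.3024/0.3810 x 100 = 79.4%.

79.4%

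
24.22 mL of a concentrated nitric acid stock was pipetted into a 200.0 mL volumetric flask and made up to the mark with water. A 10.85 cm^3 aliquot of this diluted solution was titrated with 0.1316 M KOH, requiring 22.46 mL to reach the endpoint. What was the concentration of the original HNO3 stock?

n(KOH) = 0.1316 x 0.02246 = 0.002956 mol.
n(HNO3) in the aliquot = 0.002956 mol.
[diluted HNO3] = 0.002956 / 0.01085 = 0.2724 M.
Dilution factor = 200.0/24.22 = 8.258, so [stock] = 0.2724 x 8.258 = 2.25 M.

2.25 M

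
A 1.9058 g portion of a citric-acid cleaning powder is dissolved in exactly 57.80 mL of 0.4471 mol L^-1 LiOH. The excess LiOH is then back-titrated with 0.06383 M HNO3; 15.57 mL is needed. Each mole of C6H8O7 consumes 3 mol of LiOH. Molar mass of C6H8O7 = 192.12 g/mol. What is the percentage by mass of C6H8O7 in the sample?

83.5%

Total n(LiOH) added = 0.4471 x 0.05780 = 0.02584 mol.
n(HNO3) used = 0.06383 x 0.01557 = 0.0009938 mol, which equals the excess n(LiOH).
So n(LiOH) consumed by the sample = 0.02584 - 0.0009938 = 0.02485 mol.
n(C6H8O7) = 0.02485 / 3 = 0.008283 mol.
mass C6H8O7 = 0.008283 x 192.12 = 1.591 g, so %C6H8O7 = 1.591/1.9058 x 100 = 83.5%.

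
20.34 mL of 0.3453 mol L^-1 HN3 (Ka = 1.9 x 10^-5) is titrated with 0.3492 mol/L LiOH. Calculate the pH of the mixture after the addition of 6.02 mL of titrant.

Initial n(HN3) = 0.3453 x 0.02034 = 0.007023 mol.
n(LiOH) added = 0.3492 x 0.006020 = 0.002102 mol, converting that many moles of HN3 to N3-.
Remaining n(HN3) = 0.004921 mol; n(N3-) = 0.002102 mol.
By Henderson-Hasselbalch, pH = pKa + log([A^-]/[HA]) = 4.72 + log(0.002102/0.004921) = 4.72 + (-0.37) = 4.35.

4.35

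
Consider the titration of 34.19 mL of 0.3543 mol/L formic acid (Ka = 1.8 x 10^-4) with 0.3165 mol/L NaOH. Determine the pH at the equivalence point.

n(HCOOH) = 0.3543 x 0.03419 = 0.01211 mol; V(NaOH) at equivalence = 0.01211/0.3165 = 0.03827 L.
At equivalence all the acid is converted to HCOO-; total volume = 0.03419 + 0.03827 = 0.07246 L, so [HCOO-] = 0.01211/0.07246 = 0.1672 M.
Kb = Kw/Ka = 1.0e-14 / 1.8 x 10^-4 = 5.56e-11.
[OH^-] = sqrt(Kb x [HCOO-]) = sqrt(5.56e-11 x 0.1672) = 3.05e-6 M.
pOH = 5.52, so pH = 14.00 - 5.52 = 8.48.

8.48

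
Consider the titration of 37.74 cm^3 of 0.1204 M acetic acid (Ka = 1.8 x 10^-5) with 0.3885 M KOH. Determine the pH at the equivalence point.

8.85

n(CH3COOH) = 0.1204 x 0.03774 = 0.004544 mol; V(KOH) at equivalence = 0.004544/0.3885 = 0.01170 L.
At equivalence all the acid is converted to CH3COO-; total volume = 0.03774 + 0.01170 = 0.04944 L, so [CH3COO-] = 0.004544/0.04944 = 0.09191 M.
Kb = Kw/Ka = 1.0e-14 / 1.8 x 10^-5 = 5.56e-10.
[OH^-] = sqrt(Kb x [CH3COO-]) = sqrt(5.56e-10 x 0.09191) = 7.15e-6 M.
pOH = 5.15, so pH = 14.00 - 5.15 = 8.85.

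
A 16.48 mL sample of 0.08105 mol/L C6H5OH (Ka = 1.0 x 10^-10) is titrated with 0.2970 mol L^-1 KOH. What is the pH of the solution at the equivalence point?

n(C6H5OH) = 0.08105 x 0.01648 = 0.001336 mol; V(KOH) at equivalence = 0.001336/0.2970 = 0.004497 L.
At equivalence all the acid is converted to C6H5O-; total volume = 0.01648 + 0.004497 = 0.02098 L, so [C6H5O-] = 0.001336/0.02098 = 0.06367 M.
Kb = Kw/Ka = 1.0e-14 / 1.0 x 10^-10 = 0.000100.
[OH^-] = sqrt(Kb x [C6H5O-]) = sqrt(0.000100 x 0.06367) = 0.00252 M.
pOH = 2.60, so pH = 14.00 - 2.60 = 11.40.

11.40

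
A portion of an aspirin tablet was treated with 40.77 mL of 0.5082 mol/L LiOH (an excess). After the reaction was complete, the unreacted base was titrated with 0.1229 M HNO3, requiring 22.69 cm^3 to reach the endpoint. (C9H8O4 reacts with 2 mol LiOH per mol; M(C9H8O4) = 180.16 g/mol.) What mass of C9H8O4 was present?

Total n(LiOH) added = 0.5082 x 0.04077 = 0.02072 mol.
n(HNO3) used = 0.1229 x 0.02269 = 0.002789 mol, which equals the excess n(LiOH).
So n(LiOH) consumed by the sample = 0.02072 - 0.002789 = 0.01793 mol.
n(C9H8O4) = 0.01793 / 2 = 0.008965 mol.
mass = 0.008965 mol x 180.16 g/mol = 1.62 g.

1.62 g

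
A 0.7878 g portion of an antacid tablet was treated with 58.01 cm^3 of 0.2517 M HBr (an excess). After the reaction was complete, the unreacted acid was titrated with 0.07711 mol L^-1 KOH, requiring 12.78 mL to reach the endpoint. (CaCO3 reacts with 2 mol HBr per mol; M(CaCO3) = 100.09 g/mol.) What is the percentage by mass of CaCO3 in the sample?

86.5%

Total n(HBr) added = 0.2517 x 0.05801 = 0.01460 mol.
n(KOH) used = 0.07711 x 0.01278 = 0.0009855 mol, which equals the excess n(HBr).
So n(HBr) consumed by the sample = 0.01460 - 0.0009855 = 0.01362 mol.
n(CaCO3) = 0.01362 / 2 = 0.006808 mol.
mass CaCO3 = 0.006808 x 100.09 = 0.6814 g, so %CaCO3 = 0.6814/0.7878 x 100 = 86.5%.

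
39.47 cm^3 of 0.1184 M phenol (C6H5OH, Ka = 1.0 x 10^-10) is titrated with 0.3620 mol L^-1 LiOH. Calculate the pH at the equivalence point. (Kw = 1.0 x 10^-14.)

11.48

n(C6H5OH) = 0.1184 x 0.03947 = 0.004673 mol; V(LiOH) at equivalence = 0.004673/0.3620 = 0.01291 L.
At equivalence all the acid is converted to C6H5O-; total volume = 0.03947 + 0.01291 = 0.05238 L, so [C6H5O-] = 0.004673/0.05238 = 0.08922 M.
Kb = Kw/Ka = 1.0e-14 / 1.0 x 10^-10 = 0.000100.
[OH^-] = sqrt(Kb x [C6H5O-]) = sqrt(0.000100 x 0.08922) = 0.00299 M.
pOH = 2.52, so pH = 14.00 - 2.52 = 11.48.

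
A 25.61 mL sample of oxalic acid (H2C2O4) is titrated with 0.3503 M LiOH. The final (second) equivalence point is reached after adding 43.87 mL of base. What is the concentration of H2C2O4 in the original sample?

0.300 M

n(LiOH) = 0.3503 x 0.04387 = 0.01537 mol.
At the final (second) equivalence point, 2 mol OH^- react per mol H2C2O4, so n(H2C2O4) = 0.01537 / 2 = 0.007684 mol.
[H2C2O4] = 0.007684 / 0.02561 L = 0.300 M.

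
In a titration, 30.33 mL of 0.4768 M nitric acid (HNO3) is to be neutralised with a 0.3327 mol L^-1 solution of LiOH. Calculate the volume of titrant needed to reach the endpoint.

n(HNO3) = 0.4768 mol/L x 0.03033 L = 0.01446 mol.
At equivalence n(LiOH) = n(HNO3) = 0.01446 mol.
V(LiOH) = 0.01446 / 0.3327 = 0.04347 L = 43.5 mL.

43.5 mL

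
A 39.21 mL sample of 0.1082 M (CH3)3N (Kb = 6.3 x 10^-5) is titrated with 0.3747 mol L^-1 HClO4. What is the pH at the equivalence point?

5.44

n((CH3)3N) = 0.1082 x 0.03921 = 0.004243 mol; V(HClO4) at equivalence = 0.004243/0.3747 = 0.01132 L.
At equivalence the base is fully converted to (CH3)3NH+; total volume = 0.05053 L, so [(CH3)3NH+] = 0.004243/0.05053 = 0.08396 M.
Ka((CH3)3NH+) = Kw/Kb = 1.0e-14 / 6.3 x 10^-5 = 1.59e-10.
[H^+] = sqrt(Ka x [(CH3)3NH+]) = sqrt(1.59e-10 x 0.08396) = 3.65e-6 M.
pH = -log(3.65e-6) = 5.44.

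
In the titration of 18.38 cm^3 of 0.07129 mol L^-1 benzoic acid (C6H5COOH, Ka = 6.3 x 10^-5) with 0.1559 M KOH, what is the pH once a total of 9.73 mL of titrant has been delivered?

11.87

n(acid) = 0.07129 x 0.01838 = 0.001310 mol; n(KOH) added = 0.1559 x 0.009730 = 0.001517 mol.
Base is in excess by 0.001517 - 0.001310 = 0.0002066 mol in a total volume of 0.02811 L.
[OH^-] = 0.0002066/0.02811 = 0.007350 M, so pOH = 2.13 and pH = 14.00 - 2.13 = 11.87.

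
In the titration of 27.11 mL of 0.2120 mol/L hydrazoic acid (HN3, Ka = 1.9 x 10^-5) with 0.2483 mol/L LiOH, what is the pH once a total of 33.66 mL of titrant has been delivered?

12.63

n(acid) = 0.2120 x 0.02711 = 0.005747 mol; n(LiOH) added = 0.2483 x 0.03366 = 0.008358 mol.
Base is in excess by 0.008358 - 0.005747 = 0.002610 mol in a total volume of 0.06077 L.
[OH^-] = 0.002610/0.06077 = 0.04296 M, so pOH = 1.37 and pH = 14.00 - 1.37 = 12.63.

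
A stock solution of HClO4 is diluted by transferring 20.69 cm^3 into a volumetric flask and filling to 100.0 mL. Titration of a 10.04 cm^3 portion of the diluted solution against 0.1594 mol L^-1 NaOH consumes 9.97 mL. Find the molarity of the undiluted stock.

n(NaOH) = 0.1594 x 0.009970 = 0.001589 mol.
n(HClO4) in the aliquot = 0.001589 mol.
[diluted HClO4] = 0.001589 / 0.01004 = 0.1583 M.
Dilution factor = 100.0/20.69 = 4.833, so [stock] = 0.1583 x 4.833 = 0.765 M.

0.765 M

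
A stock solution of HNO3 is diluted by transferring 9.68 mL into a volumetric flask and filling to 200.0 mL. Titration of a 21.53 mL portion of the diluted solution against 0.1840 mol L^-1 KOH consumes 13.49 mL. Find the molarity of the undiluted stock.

2.38 M

n(KOH) = 0.1840 x 0.01349 = 0.002482 mol.
n(HNO3) in the aliquot = 0.002482 mol.
[diluted HNO3] = 0.002482 / 0.02153 = 0.1153 M.
Dilution factor = 200.0/9.680 = 20.66, so [stock] = 0.1153 x 20.66 = 2.38 M.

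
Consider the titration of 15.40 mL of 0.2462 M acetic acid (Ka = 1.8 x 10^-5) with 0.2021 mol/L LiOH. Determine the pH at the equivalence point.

8.90

n(CH3COOH) = 0.2462 x 0.01540 = 0.003791 mol; V(LiOH) at equivalence = 0.003791/0.2021 = 0.01876 L.
At equivalence all the acid is converted to CH3COO-; total volume = 0.01540 + 0.01876 = 0.03416 L, so [CH3COO-] = 0.003791/0.03416 = 0.1110 M.
Kb = Kw/Ka = 1.0e-14 / 1.8 x 10^-5 = 5.56e-10.
[OH^-] = sqrt(Kb x [CH3COO-]) = sqrt(5.56e-10 x 0.1110) = 7.85e-6 M.
pOH = 5.10, so pH = 14.00 - 5.10 = 8.90.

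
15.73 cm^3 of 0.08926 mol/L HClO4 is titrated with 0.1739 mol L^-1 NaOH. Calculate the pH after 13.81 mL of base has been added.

n(acid) = 0.08926 x 0.01573 = 0.001404 mol; n(NaOH) added = 0.1739 x 0.01381 = 0.002402 mol.
Base is in excess by 0.002402 - 0.001404 = 0.0009975 mol in a total volume of 0.02954 L.
[OH^-] = 0.0009975/0.02954 = 0.03377 M, so pOH = 1.47 and pH = 14.00 - 1.47 = 12.53.

12.53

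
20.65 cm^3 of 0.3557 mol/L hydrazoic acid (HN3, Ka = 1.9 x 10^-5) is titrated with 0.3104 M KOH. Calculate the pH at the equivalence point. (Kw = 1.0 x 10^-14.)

8.97

n(HN3) = 0.3557 x 0.02065 = 0.007345 mol; V(KOH) at equivalence = 0.007345/0.3104 = 0.02366 L.
At equivalence all the acid is converted to N3-; total volume = 0.02065 + 0.02366 = 0.04431 L, so [N3-] = 0.007345/0.04431 = 0.1658 M.
Kb = Kw/Ka = 1.0e-14 / 1.9 x 10^-5 = 5.26e-10.
[OH^-] = sqrt(Kb x [N3-]) = sqrt(5.26e-10 x 0.1658) = 9.34e-6 M.
pOH = 5.03, so pH = 14.00 - 5.03 = 8.97.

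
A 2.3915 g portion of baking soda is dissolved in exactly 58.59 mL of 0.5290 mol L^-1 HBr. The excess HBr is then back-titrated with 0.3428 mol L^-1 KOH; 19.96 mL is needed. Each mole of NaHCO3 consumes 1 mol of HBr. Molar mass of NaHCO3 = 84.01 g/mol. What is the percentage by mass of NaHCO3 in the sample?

Total n(HBr) added = 0.5290 x 0.05859 = 0.03099 mol.
n(KOH) used = 0.3428 x 0.01996 = 0.006842 mol, which equals the excess n(HBr).
So n(HBr) consumed by the sample = 0.03099 - 0.006842 = 0.02415 mol.
n(NaHCO3) = 0.02415 / 1 = 0.02415 mol.
mass NaHCO3 = 0.02415 x 84.01 = 2.029 g, so %NaHCO3 = 2.029/2.3915 x 100 = 84.8%.

84.8%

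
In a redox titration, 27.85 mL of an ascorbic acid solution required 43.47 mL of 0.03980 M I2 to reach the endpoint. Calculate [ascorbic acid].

n(I2) = 0.03980 x 0.04347 = 0.001730 mol.
From the balanced equation, 1 mol I2 reacts with 1 mol ascorbic acid, so n(ascorbic acid) = 0.001730 x 1/1 = 0.001730 mol.
[ascorbic acid] = 0.001730 / 0.02785 L = 0.0621 M.

0.0621 M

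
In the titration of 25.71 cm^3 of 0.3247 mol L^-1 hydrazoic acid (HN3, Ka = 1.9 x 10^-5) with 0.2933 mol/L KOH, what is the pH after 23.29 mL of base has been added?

5.37

Initial n(HN3) = 0.3247 x 0.02571 = 0.008348 mol.
n(KOH) added = 0.2933 x 0.02329 = 0.006831 mol, converting that many moles of HN3 to N3-.
Remaining n(HN3) = 0.001517 mol; n(N3-) = 0.006831 mol.
By Henderson-Hasselbalch, pH = pKa + log([A^-]/[HA]) = 4.72 + log(0.006831/0.001517) = 4.72 + (+0.65) = 5.37.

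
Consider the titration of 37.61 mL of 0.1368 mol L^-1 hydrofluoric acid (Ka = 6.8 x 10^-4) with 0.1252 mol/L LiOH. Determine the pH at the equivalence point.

7.99

n(HF) = 0.1368 x 0.03761 = 0.005145 mol; V(LiOH) at equivalence = 0.005145/0.1252 = 0.04109 L.
At equivalence all the acid is converted to F-; total volume = 0.03761 + 0.04109 = 0.07870 L, so [F-] = 0.005145/0.07870 = 0.06537 M.
Kb = Kw/Ka = 1.0e-14 / 6.8 x 10^-4 = 1.47e-11.
[OH^-] = sqrt(Kb x [F-]) = sqrt(1.47e-11 x 0.06537) = 9.80e-7 M.
pOH = 6.01, so pH = 14.00 - 6.01 = 7.99.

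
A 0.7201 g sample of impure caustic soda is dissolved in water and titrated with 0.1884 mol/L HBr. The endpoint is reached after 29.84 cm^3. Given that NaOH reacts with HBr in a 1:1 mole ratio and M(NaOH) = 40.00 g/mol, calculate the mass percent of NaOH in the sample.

31.2%

n(HBr) = 0.1884 x 0.02984 = 0.005622 mol.
n(NaOH) = 0.005622 / 1 = 0.005622 mol.
mass of NaOH = 0.005622 x 40.00 = 0.2249 g.
% purity = 0.2249 / 0.7201 x 100 = 31.2%.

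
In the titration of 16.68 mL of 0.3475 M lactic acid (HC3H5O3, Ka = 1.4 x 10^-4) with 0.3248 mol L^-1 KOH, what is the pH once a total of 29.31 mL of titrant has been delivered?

n(acid) = 0.3475 x 0.01668 = 0.005796 mol; n(KOH) added = 0.3248 x 0.02931 = 0.009520 mol.
Base is in excess by 0.009520 - 0.005796 = 0.003724 mol in a total volume of 0.04599 L.
[OH^-] = 0.003724/0.04599 = 0.08097 M, so pOH = 1.09 and pH = 14.00 - 1.09 = 12.91.

12.91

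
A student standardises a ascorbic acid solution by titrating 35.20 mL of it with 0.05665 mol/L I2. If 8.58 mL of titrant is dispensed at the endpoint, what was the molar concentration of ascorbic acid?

n(I2) = 0.05665 x 0.008580 = 0.0004861 mol.
From the balanced equation, 1 mol I2 reacts with 1 mol ascorbic acid, so n(ascorbic acid) = 0.0004861 x 1/1 = 0.0004861 mol.
[ascorbic acid] = 0.0004861 / 0.03520 L = 0.0138 M.

0.0138 M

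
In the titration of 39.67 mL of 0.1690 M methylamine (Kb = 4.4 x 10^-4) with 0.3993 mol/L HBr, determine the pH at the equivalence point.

n(CH3NH2) = 0.1690 x 0.03967 = 0.006704 mol; V(HBr) at equivalence = 0.006704/0.3993 = 0.01679 L.
At equivalence the base is fully converted to CH3NH3+; total volume = 0.05646 L, so [CH3NH3+] = 0.006704/0.05646 = 0.1187 M.
Ka(CH3NH3+) = Kw/Kb = 1.0e-14 / 4.4 x 10^-4 = 2.27e-11.
[H^+] = sqrt(Ka x [CH3NH3+]) = sqrt(2.27e-11 x 0.1187) = 1.64e-6 M.
pH = -log(1.64e-6) = 5.78.

5.78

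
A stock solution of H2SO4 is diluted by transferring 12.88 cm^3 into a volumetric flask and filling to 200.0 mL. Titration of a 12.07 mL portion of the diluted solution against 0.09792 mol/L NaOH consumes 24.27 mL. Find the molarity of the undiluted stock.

n(NaOH) = 0.09792 x 0.02427 = 0.002377 mol.
n(H2SO4) in the aliquot = 0.002377 x 1/2 = 0.001188 mol.
[diluted H2SO4] = 0.001188 / 0.01207 = 0.09845 M.
Dilution factor = 200.0/12.88 = 15.53, so [stock] = 0.09845 x 15.53 = 1.53 M.

1.53 M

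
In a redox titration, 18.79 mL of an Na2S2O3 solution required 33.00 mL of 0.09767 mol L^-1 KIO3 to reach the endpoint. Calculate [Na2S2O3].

n(KIO3) = 0.09767 x 0.03300 = 0.003223 mol.
From the balanced equation, 1 mol KIO3 reacts with 6 mol Na2S2O3, so n(Na2S2O3) = 0.003223 x 6/1 = 0.01934 mol.
[Na2S2O3] = 0.01934 / 0.01879 L = 1.03 M.

1.03 M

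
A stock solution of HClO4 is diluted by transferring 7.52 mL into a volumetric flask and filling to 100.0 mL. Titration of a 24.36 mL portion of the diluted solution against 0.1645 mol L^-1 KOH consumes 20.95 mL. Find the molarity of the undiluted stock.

1.88 M

n(KOH) = 0.1645 x 0.02095 = 0.003446 mol.
n(HClO4) in the aliquot = 0.003446 mol.
[diluted HClO4] = 0.003446 / 0.02436 = 0.1415 M.
Dilution factor = 100.0/7.520 = 13.30, so [stock] = 0.1415 x 13.30 = 1.88 M.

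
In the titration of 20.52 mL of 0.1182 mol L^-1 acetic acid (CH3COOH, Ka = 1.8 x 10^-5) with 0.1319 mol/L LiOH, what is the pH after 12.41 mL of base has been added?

Initial n(CH3COOH) = 0.1182 x 0.02052 = 0.002425 mol.
n(LiOH) added = 0.1319 x 0.01241 = 0.001637 mol, converting that many moles of CH3COOH to CH3COO-.
Remaining n(CH3COOH) = 0.0007886 mol; n(CH3COO-) = 0.001637 mol.
By Henderson-Hasselbalch, pH = pKa + log([A^-]/[HA]) = 4.74 + log(0.001637/0.0007886) = 4.74 + (+0.32) = 5.06.

5.06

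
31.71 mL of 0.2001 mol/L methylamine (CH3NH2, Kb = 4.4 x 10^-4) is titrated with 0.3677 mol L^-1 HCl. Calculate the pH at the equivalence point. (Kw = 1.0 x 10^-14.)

n(CH3NH2) = 0.2001 x 0.03171 = 0.006345 mol; V(HCl) at equivalence = 0.006345/0.3677 = 0.01726 L.
At equivalence the base is fully converted to CH3NH3+; total volume = 0.04897 L, so [CH3NH3+] = 0.006345/0.04897 = 0.1296 M.
Ka(CH3NH3+) = Kw/Kb = 1.0e-14 / 4.4 x 10^-4 = 2.27e-11.
[H^+] = sqrt(Ka x [CH3NH3+]) = sqrt(2.27e-11 x 0.1296) = 1.72e-6 M.
pH = -log(1.72e-6) = 5.77.

5.77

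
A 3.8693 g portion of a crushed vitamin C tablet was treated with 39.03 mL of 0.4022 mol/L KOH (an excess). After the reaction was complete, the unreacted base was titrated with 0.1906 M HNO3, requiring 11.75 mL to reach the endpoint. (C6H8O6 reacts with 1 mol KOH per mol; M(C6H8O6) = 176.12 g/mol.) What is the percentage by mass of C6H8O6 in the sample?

61.3%

Total n(KOH) added = 0.4022 x 0.03903 = 0.01570 mol.
n(HNO3) used = 0.1906 x 0.01175 = 0.002240 mol, which equals the excess n(KOH).
So n(KOH) consumed by the sample = 0.01570 - 0.002240 = 0.01346 mol.
n(C6H8O6) = 0.01346 / 1 = 0.01346 mol.
mass C6H8O6 = 0.01346 x 176.12 = 2.370 g, so %C6H8O6 = 2.370/3.8693 x 100 = 61.3%.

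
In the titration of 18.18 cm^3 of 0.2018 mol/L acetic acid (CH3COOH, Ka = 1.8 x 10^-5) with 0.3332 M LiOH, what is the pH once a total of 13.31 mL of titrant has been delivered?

12.39

n(acid) = 0.2018 x 0.01818 = 0.003669 mol; n(LiOH) added = 0.3332 x 0.01331 = 0.004435 mol.
Base is in excess by 0.004435 - 0.003669 = 0.0007662 mol in a total volume of 0.03149 L.
[OH^-] = 0.0007662/0.03149 = 0.02433 M, so pOH = 1.61 and pH = 14.00 - 1.61 = 12.39.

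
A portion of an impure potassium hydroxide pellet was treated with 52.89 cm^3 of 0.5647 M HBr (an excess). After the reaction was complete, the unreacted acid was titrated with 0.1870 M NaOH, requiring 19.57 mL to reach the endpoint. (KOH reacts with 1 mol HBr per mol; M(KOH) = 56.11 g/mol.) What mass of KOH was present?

1.47 g

Total n(HBr) added = 0.5647 x 0.05289 = 0.02987 mol.
n(NaOH) used = 0.1870 x 0.01957 = 0.003660 mol, which equals the excess n(HBr).
So n(HBr) consumed by the sample = 0.02987 - 0.003660 = 0.02621 mol.
n(KOH) = 0.02621 / 1 = 0.02621 mol.
mass = 0.02621 mol x 56.11 g/mol = 1.47 g.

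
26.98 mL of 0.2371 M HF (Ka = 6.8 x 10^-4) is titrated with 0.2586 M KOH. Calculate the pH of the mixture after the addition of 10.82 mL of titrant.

3.06

Initial n(HF) = 0.2371 x 0.02698 = 0.006397 mol.
n(KOH) added = 0.2586 x 0.01082 = 0.002798 mol, converting that many moles of HF to F-.
Remaining n(HF) = 0.003599 mol; n(F-) = 0.002798 mol.
By Henderson-Hasselbalch, pH = pKa + log([A^-]/[HA]) = 3.17 + log(0.002798/0.003599) = 3.17 + (-0.11) = 3.06.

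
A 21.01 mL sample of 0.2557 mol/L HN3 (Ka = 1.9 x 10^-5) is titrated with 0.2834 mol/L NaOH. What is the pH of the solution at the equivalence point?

8.92

n(HN3) = 0.2557 x 0.02101 = 0.005372 mol; V(NaOH) at equivalence = 0.005372/0.2834 = 0.01896 L.
At equivalence all the acid is converted to N3-; total volume = 0.02101 + 0.01896 = 0.03997 L, so [N3-] = 0.005372/0.03997 = 0.1344 M.
Kb = Kw/Ka = 1.0e-14 / 1.9 x 10^-5 = 5.26e-10.
[OH^-] = sqrt(Kb x [N3-]) = sqrt(5.26e-10 x 0.1344) = 8.41e-6 M.
pOH = 5.08, so pH = 14.00 - 5.08 = 8.92.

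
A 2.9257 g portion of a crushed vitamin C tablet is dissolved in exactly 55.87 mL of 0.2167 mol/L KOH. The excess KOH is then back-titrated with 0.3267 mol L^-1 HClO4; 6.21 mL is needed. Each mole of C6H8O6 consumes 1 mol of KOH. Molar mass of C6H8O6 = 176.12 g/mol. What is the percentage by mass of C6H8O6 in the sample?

60.7%

Total n(KOH) added = 0.2167 x 0.05587 = 0.01211 mol.
n(HClO4) used = 0.3267 x 0.006210 = 0.002029 mol, which equals the excess n(KOH).
So n(KOH) consumed by the sample = 0.01211 - 0.002029 = 0.01008 mol.
n(C6H8O6) = 0.01008 / 1 = 0.01008 mol.
mass C6H8O6 = 0.01008 x 176.12 = 1.775 g, so %C6H8O6 = 1.775/2.9257 x 100 = 60.7%.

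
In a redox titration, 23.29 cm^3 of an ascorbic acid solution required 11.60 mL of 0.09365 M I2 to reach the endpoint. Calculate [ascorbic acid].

n(I2) = 0.09365 x 0.01160 = 0.001086 mol.
From the balanced equation, 1 mol I2 reacts with 1 mol ascorbic acid, so n(ascorbic acid) = 0.001086 x 1/1 = 0.001086 mol.
[ascorbic acid] = 0.001086 / 0.02329 L = 0.0466 M.

0.0466 M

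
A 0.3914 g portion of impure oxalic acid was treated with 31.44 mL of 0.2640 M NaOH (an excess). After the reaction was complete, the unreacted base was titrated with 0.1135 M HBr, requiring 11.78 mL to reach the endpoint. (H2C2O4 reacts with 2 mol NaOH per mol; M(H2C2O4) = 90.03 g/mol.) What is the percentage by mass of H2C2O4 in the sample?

Total n(NaOH) added = 0.2640 x 0.03144 = 0.008300 mol.
n(HBr) used = 0.1135 x 0.01178 = 0.001337 mol, which equals the excess n(NaOH).
So n(NaOH) consumed by the sample = 0.008300 - 0.001337 = 0.006963 mol.
n(H2C2O4) = 0.006963 / 2 = 0.003482 mol.
mass H2C2O4 = 0.003482 x 90.03 = 0.3134 g, so %H2C2O4 = 0.3134/0.3914 x 100 = 80.1%.

80.1%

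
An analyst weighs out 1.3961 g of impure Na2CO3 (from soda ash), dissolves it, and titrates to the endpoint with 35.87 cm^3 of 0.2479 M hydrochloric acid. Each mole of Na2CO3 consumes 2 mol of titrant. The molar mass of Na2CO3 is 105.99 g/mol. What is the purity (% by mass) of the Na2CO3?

33.8%

n(HCl) = 0.2479 x 0.03587 = 0.008892 mol.
n(Na2CO3) = 0.008892 / 2 = 0.004446 mol.
mass of Na2CO3 = 0.004446 x 105.99 = 0.4712 g.
% purity = 0.4712 / 1.3961 x 100 = 33.8%.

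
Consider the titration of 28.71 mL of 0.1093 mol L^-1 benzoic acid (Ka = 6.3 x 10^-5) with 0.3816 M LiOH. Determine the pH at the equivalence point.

8.56

n(C6H5COOH) = 0.1093 x 0.02871 = 0.003138 mol; V(LiOH) at equivalence = 0.003138/0.3816 = 0.008223 L.
At equivalence all the acid is converted to C6H5COO-; total volume = 0.02871 + 0.008223 = 0.03693 L, so [C6H5COO-] = 0.003138/0.03693 = 0.08496 M.
Kb = Kw/Ka = 1.0e-14 / 6.3 x 10^-5 = 1.59e-10.
[OH^-] = sqrt(Kb x [C6H5COO-]) = sqrt(1.59e-10 x 0.08496) = 3.67e-6 M.
pOH = 5.44, so pH = 14.00 - 5.44 = 8.56.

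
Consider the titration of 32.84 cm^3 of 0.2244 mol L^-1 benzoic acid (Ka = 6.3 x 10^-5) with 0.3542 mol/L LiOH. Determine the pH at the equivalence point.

n(C6H5COOH) = 0.2244 x 0.03284 = 0.007369 mol; V(LiOH) at equivalence = 0.007369/0.3542 = 0.02081 L.
At equivalence all the acid is converted to C6H5COO-; total volume = 0.03284 + 0.02081 = 0.05365 L, so [C6H5COO-] = 0.007369/0.05365 = 0.1374 M.
Kb = Kw/Ka = 1.0e-14 / 6.3 x 10^-5 = 1.59e-10.
[OH^-] = sqrt(Kb x [C6H5COO-]) = sqrt(1.59e-10 x 0.1374) = 4.67e-6 M.
pOH = 5.33, so pH = 14.00 - 5.33 = 8.67.

8.67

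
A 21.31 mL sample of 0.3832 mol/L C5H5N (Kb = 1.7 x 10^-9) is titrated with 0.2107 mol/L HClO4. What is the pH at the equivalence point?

3.05

n(C5H5N) = 0.3832 x 0.02131 = 0.008166 mol; V(HClO4) at equivalence = 0.008166/0.2107 = 0.03876 L.
At equivalence the base is fully converted to C5H5NH+; total volume = 0.06007 L, so [C5H5NH+] = 0.008166/0.06007 = 0.1359 M.
Ka(C5H5NH+) = Kw/Kb = 1.0e-14 / 1.7 x 10^-9 = 5.88e-6.
[H^+] = sqrt(Ka x [C5H5NH+]) = sqrt(5.88e-6 x 0.1359) = 0.000894 M.
pH = -log(0.000894) = 3.05.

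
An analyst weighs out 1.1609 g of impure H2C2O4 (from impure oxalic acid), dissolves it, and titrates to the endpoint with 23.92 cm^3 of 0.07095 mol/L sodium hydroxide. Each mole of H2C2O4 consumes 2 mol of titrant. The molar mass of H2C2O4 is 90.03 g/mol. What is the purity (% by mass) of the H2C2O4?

6.58%

n(NaOH) = 0.07095 x 0.02392 = 0.001697 mol.
n(H2C2O4) = 0.001697 / 2 = 0.0008486 mol.
mass of H2C2O4 = 0.0008486 x 90.03 = 0.07640 g.
% purity = 0.07640 / 1.1609 x 100 = 6.58%.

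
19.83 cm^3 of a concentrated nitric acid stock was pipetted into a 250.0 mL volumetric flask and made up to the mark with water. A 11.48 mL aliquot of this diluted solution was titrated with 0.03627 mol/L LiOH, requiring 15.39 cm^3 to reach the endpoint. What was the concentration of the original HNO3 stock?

n(LiOH) = 0.03627 x 0.01539 = 0.0005582 mol.
n(HNO3) in the aliquot = 0.0005582 mol.
[diluted HNO3] = 0.0005582 / 0.01148 = 0.04862 M.
Dilution factor = 250.0/19.83 = 12.61, so [stock] = 0.04862 x 12.61 = 0.613 M.

0.613 M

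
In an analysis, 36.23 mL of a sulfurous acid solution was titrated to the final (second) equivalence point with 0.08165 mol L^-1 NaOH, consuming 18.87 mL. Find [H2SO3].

0.0213 M

n(NaOH) = 0.08165 x 0.01887 = 0.001541 mol.
At the final (second) equivalence point, 2 mol OH^- react per mol H2SO3, so n(H2SO3) = 0.001541 / 2 = 0.0007704 mol.
[H2SO3] = 0.0007704 / 0.03623 L = 0.0213 M.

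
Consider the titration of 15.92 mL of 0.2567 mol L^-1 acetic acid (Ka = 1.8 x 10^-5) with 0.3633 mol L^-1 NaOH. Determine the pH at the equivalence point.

n(CH3COOH) = 0.2567 x 0.01592 = 0.004087 mol; V(NaOH) at equivalence = 0.004087/0.3633 = 0.01125 L.
At equivalence all the acid is converted to CH3COO-; total volume = 0.01592 + 0.01125 = 0.02717 L, so [CH3COO-] = 0.004087/0.02717 = 0.1504 M.
Kb = Kw/Ka = 1.0e-14 / 1.8 x 10^-5 = 5.56e-10.
[OH^-] = sqrt(Kb x [CH3COO-]) = sqrt(5.56e-10 x 0.1504) = 9.14e-6 M.
pOH = 5.04, so pH = 14.00 - 5.04 = 8.96.

8.96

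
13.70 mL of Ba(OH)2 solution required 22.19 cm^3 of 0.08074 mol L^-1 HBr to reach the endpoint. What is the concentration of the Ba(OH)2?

0.0654 M

n(HBr) delivered = 0.08074 x 0.02219 = 0.001792 mol.
The reaction is 1 Ba(OH)2 + 2 HBr, so n(Ba(OH)2) = 0.001792 x 1/2 = 0.0008958 mol.
[Ba(OH)2] = 0.0008958 mol / 0.01370 L = 0.0654 M.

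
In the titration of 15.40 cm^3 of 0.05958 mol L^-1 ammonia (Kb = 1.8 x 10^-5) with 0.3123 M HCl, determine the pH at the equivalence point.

n(NH3) = 0.05958 x 0.01540 = 0.0009175 mol; V(HCl) at equivalence = 0.0009175/0.3123 = 0.002938 L.
At equivalence the base is fully converted to NH4+; total volume = 0.01834 L, so [NH4+] = 0.0009175/0.01834 = 0.05003 M.
Ka(NH4+) = Kw/Kb = 1.0e-14 / 1.8 x 10^-5 = 5.56e-10.
[H^+] = sqrt(Ka x [NH4+]) = sqrt(5.56e-10 x 0.05003) = 5.27e-6 M.
pH = -log(5.27e-6) = 5.28.

5.28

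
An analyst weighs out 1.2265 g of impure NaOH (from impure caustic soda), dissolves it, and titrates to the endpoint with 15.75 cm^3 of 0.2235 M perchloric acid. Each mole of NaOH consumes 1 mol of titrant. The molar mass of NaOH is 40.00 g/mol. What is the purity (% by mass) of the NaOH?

n(HClO4) = 0.2235 x 0.01575 = 0.003520 mol.
n(NaOH) = 0.003520 / 1 = 0.003520 mol.
mass of NaOH = 0.003520 x 40.00 = 0.1408 g.
% purity = 0.1408 / 1.2265 x 100 = 11.5%.

11.5%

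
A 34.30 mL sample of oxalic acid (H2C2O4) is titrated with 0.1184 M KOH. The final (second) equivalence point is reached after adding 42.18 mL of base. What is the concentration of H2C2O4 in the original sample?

0.0728 M

n(KOH) = 0.1184 x 0.04218 = 0.004994 mol.
At the final (second) equivalence point, 2 mol OH^- react per mol H2C2O4, so n(H2C2O4) = 0.004994 / 2 = 0.002497 mol.
[H2C2O4] = 0.002497 / 0.03430 L = 0.0728 M.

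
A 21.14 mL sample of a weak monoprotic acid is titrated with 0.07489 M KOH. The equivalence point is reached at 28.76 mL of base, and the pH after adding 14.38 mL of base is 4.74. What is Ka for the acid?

14.38 mL is half of the equivalence volume, so this is the half-equivalence point where [HA] = [A^-].
At half-equivalence pH = pKa, so pKa = 4.74.
Ka = 10^(-4.74) = 1.8 x 10^-5.

1.8 x 10^-5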